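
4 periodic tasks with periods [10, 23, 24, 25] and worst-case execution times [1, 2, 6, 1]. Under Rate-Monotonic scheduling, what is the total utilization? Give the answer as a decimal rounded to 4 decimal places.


Compute individual utilizations (exact fractions):
  Task 1: C/T = 1/10 (approx. 0.1)
  Task 2: C/T = 2/23 (approx. 0.087)
  Task 3: C/T = 6/24 = 1/4 (approx. 0.25)
  Task 4: C/T = 1/25 (approx. 0.04)
Total utilization U = 1/10 + 2/23 + 1/4 + 1/25 = 1097/2300
Rounded to 4 decimal places: U = 0.4770
RM (Liu & Layland) bound for 4 tasks = 0.756828; compare with U = 1097/2300 (approx. 0.476957)
U <= bound, so schedulable by RM sufficient condition.

0.4770


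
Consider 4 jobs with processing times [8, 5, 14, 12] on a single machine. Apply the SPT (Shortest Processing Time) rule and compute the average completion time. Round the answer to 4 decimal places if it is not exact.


Sort jobs by processing time (SPT order): [5, 8, 12, 14]
Compute completion times sequentially:
  Job 1: processing = 5, completes at 5
  Job 2: processing = 8, completes at 13
  Job 3: processing = 12, completes at 25
  Job 4: processing = 14, completes at 39
Sum of completion times = 82
Average completion time = 82/4 = 20.5

20.5


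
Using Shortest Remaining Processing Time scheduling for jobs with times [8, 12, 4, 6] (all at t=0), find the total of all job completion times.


Since all jobs arrive at t=0, SRPT equals SPT ordering.
SPT order: [4, 6, 8, 12]
Completion times:
  Job 1: p=4, C=4
  Job 2: p=6, C=10
  Job 3: p=8, C=18
  Job 4: p=12, C=30
Total completion time = 4 + 10 + 18 + 30 = 62

62


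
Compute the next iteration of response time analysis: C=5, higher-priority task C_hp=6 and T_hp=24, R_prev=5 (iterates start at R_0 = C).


R_next = C + ceil(R_prev / T_hp) * C_hp
ceil(5 / 24) = ceil(0.2083) = 1
Interference = 1 * 6 = 6
R_next = 5 + 6 = 11

11


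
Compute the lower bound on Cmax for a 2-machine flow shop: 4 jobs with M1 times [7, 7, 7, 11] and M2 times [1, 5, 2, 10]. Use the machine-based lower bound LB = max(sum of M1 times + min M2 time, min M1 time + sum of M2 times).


LB1 = sum(M1 times) + min(M2 times) = 32 + 1 = 33
LB2 = min(M1 times) + sum(M2 times) = 7 + 18 = 25
Lower bound = max(LB1, LB2) = max(33, 25) = 33

33


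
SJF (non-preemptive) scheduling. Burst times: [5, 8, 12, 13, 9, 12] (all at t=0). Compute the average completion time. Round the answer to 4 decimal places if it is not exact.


SJF order (ascending): [5, 8, 9, 12, 12, 13]
Completion times:
  Job 1: burst=5, C=5
  Job 2: burst=8, C=13
  Job 3: burst=9, C=22
  Job 4: burst=12, C=34
  Job 5: burst=12, C=46
  Job 6: burst=13, C=59
Average completion = 179/6 = 29.8333

29.8333


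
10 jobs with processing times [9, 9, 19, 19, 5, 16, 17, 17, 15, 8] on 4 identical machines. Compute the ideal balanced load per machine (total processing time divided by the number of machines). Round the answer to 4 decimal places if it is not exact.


Total processing time = 9 + 9 + 19 + 19 + 5 + 16 + 17 + 17 + 15 + 8 = 134
Number of machines = 4
Ideal balanced load = 134 / 4 = 33.5

33.5


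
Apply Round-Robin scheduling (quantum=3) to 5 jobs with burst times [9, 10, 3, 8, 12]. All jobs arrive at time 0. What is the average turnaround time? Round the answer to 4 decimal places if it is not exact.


Time quantum = 3
Execution trace:
  J1 runs 3 units, time = 3
  J2 runs 3 units, time = 6
  J3 runs 3 units, time = 9
  J4 runs 3 units, time = 12
  J5 runs 3 units, time = 15
  J1 runs 3 units, time = 18
  J2 runs 3 units, time = 21
  J4 runs 3 units, time = 24
  J5 runs 3 units, time = 27
  J1 runs 3 units, time = 30
  J2 runs 3 units, time = 33
  J4 runs 2 units, time = 35
  J5 runs 3 units, time = 38
  J2 runs 1 units, time = 39
  J5 runs 3 units, time = 42
Finish times: [30, 39, 9, 35, 42]
Average turnaround = 155/5 = 31.0

31.0


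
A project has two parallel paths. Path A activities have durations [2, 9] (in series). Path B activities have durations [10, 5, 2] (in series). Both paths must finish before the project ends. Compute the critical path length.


Path A total = 2 + 9 = 11
Path B total = 10 + 5 + 2 = 17
Critical path = longest path = max(11, 17) = 17

17


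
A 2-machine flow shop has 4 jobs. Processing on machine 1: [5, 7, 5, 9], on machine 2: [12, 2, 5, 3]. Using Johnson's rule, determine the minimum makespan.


Apply Johnson's rule:
  Group 1 (a <= b): [(1, 5, 12), (3, 5, 5)]
  Group 2 (a > b): [(4, 9, 3), (2, 7, 2)]
Optimal job order: [1, 3, 4, 2]
Schedule:
  Job 1: M1 done at 5, M2 done at 17
  Job 3: M1 done at 10, M2 done at 22
  Job 4: M1 done at 19, M2 done at 25
  Job 2: M1 done at 26, M2 done at 28
Makespan = 28

28


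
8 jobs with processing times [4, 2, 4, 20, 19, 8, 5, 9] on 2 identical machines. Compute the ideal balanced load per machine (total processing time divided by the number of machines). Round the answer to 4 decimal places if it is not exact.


Total processing time = 4 + 2 + 4 + 20 + 19 + 8 + 5 + 9 = 71
Number of machines = 2
Ideal balanced load = 71 / 2 = 35.5

35.5


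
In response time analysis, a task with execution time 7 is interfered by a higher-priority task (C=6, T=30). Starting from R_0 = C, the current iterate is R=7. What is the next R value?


R_next = C + ceil(R_prev / T_hp) * C_hp
ceil(7 / 30) = ceil(0.2333) = 1
Interference = 1 * 6 = 6
R_next = 7 + 6 = 13

13


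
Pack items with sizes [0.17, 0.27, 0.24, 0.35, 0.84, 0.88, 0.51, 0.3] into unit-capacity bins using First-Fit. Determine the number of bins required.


Place items sequentially using First-Fit:
  Item 0.17 -> new Bin 1
  Item 0.27 -> Bin 1 (now 0.44)
  Item 0.24 -> Bin 1 (now 0.68)
  Item 0.35 -> new Bin 2
  Item 0.84 -> new Bin 3
  Item 0.88 -> new Bin 4
  Item 0.51 -> Bin 2 (now 0.86)
  Item 0.3 -> Bin 1 (now 0.98)
Total bins used = 4

4


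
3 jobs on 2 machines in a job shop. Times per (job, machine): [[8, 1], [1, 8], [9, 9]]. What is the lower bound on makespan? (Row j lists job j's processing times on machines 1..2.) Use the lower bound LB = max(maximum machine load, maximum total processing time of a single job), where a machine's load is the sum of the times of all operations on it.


Machine loads:
  Machine 1: 8 + 1 + 9 = 18
  Machine 2: 1 + 8 + 9 = 18
Max machine load = 18
Job totals:
  Job 1: 9
  Job 2: 9
  Job 3: 18
Max job total = 18
Lower bound = max(18, 18) = 18

18


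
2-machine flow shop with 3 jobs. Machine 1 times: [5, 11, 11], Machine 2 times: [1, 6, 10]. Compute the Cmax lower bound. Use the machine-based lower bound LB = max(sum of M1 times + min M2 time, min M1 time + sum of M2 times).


LB1 = sum(M1 times) + min(M2 times) = 27 + 1 = 28
LB2 = min(M1 times) + sum(M2 times) = 5 + 17 = 22
Lower bound = max(LB1, LB2) = max(28, 22) = 28

28


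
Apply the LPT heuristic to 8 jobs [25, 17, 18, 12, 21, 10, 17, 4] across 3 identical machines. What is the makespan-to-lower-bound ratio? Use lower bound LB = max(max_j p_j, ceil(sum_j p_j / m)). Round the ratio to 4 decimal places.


LPT order: [25, 21, 18, 17, 17, 12, 10, 4]
Machine loads after assignment: [41, 38, 45]
LPT makespan = 45
Lower bound = max(max_job, ceil(total/3)) = max(25, 42) = 42
Ratio = 45 / 42 = 1.0714

1.0714


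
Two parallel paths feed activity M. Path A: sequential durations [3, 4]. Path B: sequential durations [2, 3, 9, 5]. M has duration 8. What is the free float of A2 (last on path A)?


ES(A2) = sum of predecessors on chain A = 3
EF(A2) = ES + duration = 3 + 4 = 7
Successor of A2 is M. ES(M) = max(sum(A), sum(B)) = max(7, 19) = 19
Free float = ES(successor) - EF(current) = 19 - 7 = 12

12


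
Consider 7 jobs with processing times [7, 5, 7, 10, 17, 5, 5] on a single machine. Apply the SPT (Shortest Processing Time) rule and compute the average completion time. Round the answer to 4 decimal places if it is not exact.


Sort jobs by processing time (SPT order): [5, 5, 5, 7, 7, 10, 17]
Compute completion times sequentially:
  Job 1: processing = 5, completes at 5
  Job 2: processing = 5, completes at 10
  Job 3: processing = 5, completes at 15
  Job 4: processing = 7, completes at 22
  Job 5: processing = 7, completes at 29
  Job 6: processing = 10, completes at 39
  Job 7: processing = 17, completes at 56
Sum of completion times = 176
Average completion time = 176/7 = 25.1429

25.1429


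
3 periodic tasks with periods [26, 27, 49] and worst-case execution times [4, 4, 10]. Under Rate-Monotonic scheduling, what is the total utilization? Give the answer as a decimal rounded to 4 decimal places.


Compute individual utilizations (exact fractions):
  Task 1: C/T = 4/26 = 2/13 (approx. 0.1538)
  Task 2: C/T = 4/27 (approx. 0.1481)
  Task 3: C/T = 10/49 (approx. 0.2041)
Total utilization U = 2/13 + 4/27 + 10/49 = 8704/17199
Rounded to 4 decimal places: U = 0.5061
RM (Liu & Layland) bound for 3 tasks = 0.779763; compare with U = 8704/17199 (approx. 0.506076)
U <= bound, so schedulable by RM sufficient condition.

0.5061


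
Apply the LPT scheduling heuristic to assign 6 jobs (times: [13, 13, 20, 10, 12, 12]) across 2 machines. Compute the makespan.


Sort jobs in decreasing order (LPT): [20, 13, 13, 12, 12, 10]
Assign each job to the least loaded machine:
  Machine 1: jobs [20, 12, 10], load = 42
  Machine 2: jobs [13, 13, 12], load = 38
Makespan = max load = 42

42


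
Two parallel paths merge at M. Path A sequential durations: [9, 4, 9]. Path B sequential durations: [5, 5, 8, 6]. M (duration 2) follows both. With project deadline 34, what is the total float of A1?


Forward pass: ES(A1) = sum of predecessors on chain A = 0
EF = ES + duration = 0 + 9 = 9
Backward pass: LF(M) = deadline = 34; LS(M) = 34 - 2 = 32
LF(A1) = LS(M) - sum(successors on chain A) = 32 - 13 = 19
LS = LF - duration = 19 - 9 = 10
Total float = LS - ES = 10 - 0 = 10

10


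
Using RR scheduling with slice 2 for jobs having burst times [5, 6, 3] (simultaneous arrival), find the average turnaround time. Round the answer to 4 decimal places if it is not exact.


Time quantum = 2
Execution trace:
  J1 runs 2 units, time = 2
  J2 runs 2 units, time = 4
  J3 runs 2 units, time = 6
  J1 runs 2 units, time = 8
  J2 runs 2 units, time = 10
  J3 runs 1 units, time = 11
  J1 runs 1 units, time = 12
  J2 runs 2 units, time = 14
Finish times: [12, 14, 11]
Average turnaround = 37/3 = 12.3333

12.3333


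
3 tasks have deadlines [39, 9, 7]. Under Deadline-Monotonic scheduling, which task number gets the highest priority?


Sort tasks by relative deadline (ascending):
  Task 3: deadline = 7
  Task 2: deadline = 9
  Task 1: deadline = 39
Priority order (highest first): [3, 2, 1]
Highest priority task = 3

3


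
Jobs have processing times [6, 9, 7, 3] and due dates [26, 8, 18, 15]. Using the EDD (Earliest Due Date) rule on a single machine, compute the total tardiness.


Sort by due date (EDD order): [(9, 8), (3, 15), (7, 18), (6, 26)]
Compute completion times and tardiness:
  Job 1: p=9, d=8, C=9, tardiness=max(0,9-8)=1
  Job 2: p=3, d=15, C=12, tardiness=max(0,12-15)=0
  Job 3: p=7, d=18, C=19, tardiness=max(0,19-18)=1
  Job 4: p=6, d=26, C=25, tardiness=max(0,25-26)=0
Total tardiness = 2

2


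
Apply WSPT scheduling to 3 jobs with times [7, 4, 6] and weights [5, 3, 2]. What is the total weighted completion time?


Compute p/w ratios and sort ascending (WSPT): [(4, 3), (7, 5), (6, 2)]
Compute weighted completion times:
  Job (p=4,w=3): C=4, w*C=3*4=12
  Job (p=7,w=5): C=11, w*C=5*11=55
  Job (p=6,w=2): C=17, w*C=2*17=34
Total weighted completion time = 101

101


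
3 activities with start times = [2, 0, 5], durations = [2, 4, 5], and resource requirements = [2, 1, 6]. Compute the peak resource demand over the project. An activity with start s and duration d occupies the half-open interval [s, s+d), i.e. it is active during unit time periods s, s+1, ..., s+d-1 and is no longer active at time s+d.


Each activity i is active on [start_i, start_i + duration_i).
Compute total resource usage per time slot:
  t=0: active resources = [1], total = 1
  t=1: active resources = [1], total = 1
  t=2: active resources = [2, 1], total = 3
  t=3: active resources = [2, 1], total = 3
  t=4: active resources = [], total = 0
  t=5: active resources = [6], total = 6
  t=6: active resources = [6], total = 6
  t=7: active resources = [6], total = 6
  t=8: active resources = [6], total = 6
  t=9: active resources = [6], total = 6
Peak resource demand = 6

6


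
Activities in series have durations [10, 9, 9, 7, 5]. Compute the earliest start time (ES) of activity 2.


Activity 2 starts after activities 1 through 1 complete.
Predecessor durations: [10]
ES = 10 = 10

10


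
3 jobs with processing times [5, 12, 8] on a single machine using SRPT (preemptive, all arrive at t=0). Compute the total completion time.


Since all jobs arrive at t=0, SRPT equals SPT ordering.
SPT order: [5, 8, 12]
Completion times:
  Job 1: p=5, C=5
  Job 2: p=8, C=13
  Job 3: p=12, C=25
Total completion time = 5 + 13 + 25 = 43

43


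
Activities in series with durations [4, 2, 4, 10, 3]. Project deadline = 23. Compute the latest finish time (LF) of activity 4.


LF(activity 4) = deadline - sum of successor durations
Successors: activities 5 through 5 with durations [3]
Sum of successor durations = 3
LF = 23 - 3 = 20

20


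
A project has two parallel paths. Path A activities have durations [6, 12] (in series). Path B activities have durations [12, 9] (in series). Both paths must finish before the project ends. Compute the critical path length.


Path A total = 6 + 12 = 18
Path B total = 12 + 9 = 21
Critical path = longest path = max(18, 21) = 21

21


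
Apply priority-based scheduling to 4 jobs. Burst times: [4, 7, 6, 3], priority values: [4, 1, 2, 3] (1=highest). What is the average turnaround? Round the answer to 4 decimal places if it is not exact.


Sort by priority (ascending = highest first):
Order: [(1, 7), (2, 6), (3, 3), (4, 4)]
Completion times:
  Priority 1, burst=7, C=7
  Priority 2, burst=6, C=13
  Priority 3, burst=3, C=16
  Priority 4, burst=4, C=20
Average turnaround = 56/4 = 14.0

14.0


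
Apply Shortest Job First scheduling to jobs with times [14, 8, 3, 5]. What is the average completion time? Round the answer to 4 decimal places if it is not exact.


SJF order (ascending): [3, 5, 8, 14]
Completion times:
  Job 1: burst=3, C=3
  Job 2: burst=5, C=8
  Job 3: burst=8, C=16
  Job 4: burst=14, C=30
Average completion = 57/4 = 14.25

14.25


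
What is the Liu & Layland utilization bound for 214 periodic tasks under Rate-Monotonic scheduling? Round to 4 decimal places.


Compute 2^(1/214) = 1.0032442568
Subtract 1: 1.0032442568 - 1 = 0.0032442568
Multiply by n: 214 * 0.0032442568 = 0.6942709552
Round to 4 dp: 0.6943

0.6943


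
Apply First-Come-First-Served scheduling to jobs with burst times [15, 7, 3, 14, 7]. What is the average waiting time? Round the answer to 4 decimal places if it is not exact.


FCFS order (as given): [15, 7, 3, 14, 7]
Waiting times:
  Job 1: wait = 0
  Job 2: wait = 15
  Job 3: wait = 22
  Job 4: wait = 25
  Job 5: wait = 39
Sum of waiting times = 101
Average waiting time = 101/5 = 20.2

20.2


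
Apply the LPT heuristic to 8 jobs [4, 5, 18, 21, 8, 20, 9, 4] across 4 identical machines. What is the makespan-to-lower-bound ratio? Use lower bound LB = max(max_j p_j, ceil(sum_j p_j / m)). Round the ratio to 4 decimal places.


LPT order: [21, 20, 18, 9, 8, 5, 4, 4]
Machine loads after assignment: [21, 24, 22, 22]
LPT makespan = 24
Lower bound = max(max_job, ceil(total/4)) = max(21, 23) = 23
Ratio = 24 / 23 = 1.0435

1.0435


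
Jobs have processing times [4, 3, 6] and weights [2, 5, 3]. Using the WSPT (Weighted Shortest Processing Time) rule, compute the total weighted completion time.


Compute p/w ratios and sort ascending (WSPT): [(3, 5), (4, 2), (6, 3)]
Compute weighted completion times:
  Job (p=3,w=5): C=3, w*C=5*3=15
  Job (p=4,w=2): C=7, w*C=2*7=14
  Job (p=6,w=3): C=13, w*C=3*13=39
Total weighted completion time = 68

68


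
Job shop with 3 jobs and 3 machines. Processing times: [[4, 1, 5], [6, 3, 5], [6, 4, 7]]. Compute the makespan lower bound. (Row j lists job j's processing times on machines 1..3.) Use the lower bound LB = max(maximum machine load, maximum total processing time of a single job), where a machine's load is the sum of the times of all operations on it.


Machine loads:
  Machine 1: 4 + 6 + 6 = 16
  Machine 2: 1 + 3 + 4 = 8
  Machine 3: 5 + 5 + 7 = 17
Max machine load = 17
Job totals:
  Job 1: 10
  Job 2: 14
  Job 3: 17
Max job total = 17
Lower bound = max(17, 17) = 17

17


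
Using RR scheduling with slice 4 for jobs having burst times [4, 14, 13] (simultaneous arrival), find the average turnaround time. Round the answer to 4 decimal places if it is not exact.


Time quantum = 4
Execution trace:
  J1 runs 4 units, time = 4
  J2 runs 4 units, time = 8
  J3 runs 4 units, time = 12
  J2 runs 4 units, time = 16
  J3 runs 4 units, time = 20
  J2 runs 4 units, time = 24
  J3 runs 4 units, time = 28
  J2 runs 2 units, time = 30
  J3 runs 1 units, time = 31
Finish times: [4, 30, 31]
Average turnaround = 65/3 = 21.6667

21.6667


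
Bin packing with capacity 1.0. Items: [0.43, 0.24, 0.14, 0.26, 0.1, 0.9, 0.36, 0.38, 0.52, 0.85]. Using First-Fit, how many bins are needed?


Place items sequentially using First-Fit:
  Item 0.43 -> new Bin 1
  Item 0.24 -> Bin 1 (now 0.67)
  Item 0.14 -> Bin 1 (now 0.81)
  Item 0.26 -> new Bin 2
  Item 0.1 -> Bin 1 (now 0.91)
  Item 0.9 -> new Bin 3
  Item 0.36 -> Bin 2 (now 0.62)
  Item 0.38 -> Bin 2 (now 1.0)
  Item 0.52 -> new Bin 4
  Item 0.85 -> new Bin 5
Total bins used = 5

5


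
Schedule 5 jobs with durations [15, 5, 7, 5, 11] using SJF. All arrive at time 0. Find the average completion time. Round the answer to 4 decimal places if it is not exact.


SJF order (ascending): [5, 5, 7, 11, 15]
Completion times:
  Job 1: burst=5, C=5
  Job 2: burst=5, C=10
  Job 3: burst=7, C=17
  Job 4: burst=11, C=28
  Job 5: burst=15, C=43
Average completion = 103/5 = 20.6

20.6


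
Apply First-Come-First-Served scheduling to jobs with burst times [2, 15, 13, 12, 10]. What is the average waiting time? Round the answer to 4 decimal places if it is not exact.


FCFS order (as given): [2, 15, 13, 12, 10]
Waiting times:
  Job 1: wait = 0
  Job 2: wait = 2
  Job 3: wait = 17
  Job 4: wait = 30
  Job 5: wait = 42
Sum of waiting times = 91
Average waiting time = 91/5 = 18.2

18.2


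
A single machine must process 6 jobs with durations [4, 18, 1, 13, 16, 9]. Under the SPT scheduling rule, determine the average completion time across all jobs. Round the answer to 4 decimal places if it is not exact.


Sort jobs by processing time (SPT order): [1, 4, 9, 13, 16, 18]
Compute completion times sequentially:
  Job 1: processing = 1, completes at 1
  Job 2: processing = 4, completes at 5
  Job 3: processing = 9, completes at 14
  Job 4: processing = 13, completes at 27
  Job 5: processing = 16, completes at 43
  Job 6: processing = 18, completes at 61
Sum of completion times = 151
Average completion time = 151/6 = 25.1667

25.1667


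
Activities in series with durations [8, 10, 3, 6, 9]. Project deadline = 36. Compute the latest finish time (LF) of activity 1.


LF(activity 1) = deadline - sum of successor durations
Successors: activities 2 through 5 with durations [10, 3, 6, 9]
Sum of successor durations = 28
LF = 36 - 28 = 8

8


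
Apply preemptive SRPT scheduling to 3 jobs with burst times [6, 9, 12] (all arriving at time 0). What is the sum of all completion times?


Since all jobs arrive at t=0, SRPT equals SPT ordering.
SPT order: [6, 9, 12]
Completion times:
  Job 1: p=6, C=6
  Job 2: p=9, C=15
  Job 3: p=12, C=27
Total completion time = 6 + 15 + 27 = 48

48


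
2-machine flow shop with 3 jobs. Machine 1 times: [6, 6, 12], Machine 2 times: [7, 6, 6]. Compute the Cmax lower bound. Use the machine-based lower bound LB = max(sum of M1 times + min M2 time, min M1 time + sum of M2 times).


LB1 = sum(M1 times) + min(M2 times) = 24 + 6 = 30
LB2 = min(M1 times) + sum(M2 times) = 6 + 19 = 25
Lower bound = max(LB1, LB2) = max(30, 25) = 30

30


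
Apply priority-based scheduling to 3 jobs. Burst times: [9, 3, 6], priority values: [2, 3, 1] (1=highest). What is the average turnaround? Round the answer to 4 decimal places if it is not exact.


Sort by priority (ascending = highest first):
Order: [(1, 6), (2, 9), (3, 3)]
Completion times:
  Priority 1, burst=6, C=6
  Priority 2, burst=9, C=15
  Priority 3, burst=3, C=18
Average turnaround = 39/3 = 13.0

13.0


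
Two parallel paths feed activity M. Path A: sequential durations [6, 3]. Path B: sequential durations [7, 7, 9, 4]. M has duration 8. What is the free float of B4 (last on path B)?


ES(B4) = sum of predecessors on chain B = 23
EF(B4) = ES + duration = 23 + 4 = 27
Successor of B4 is M. ES(M) = max(sum(A), sum(B)) = max(9, 27) = 27
Free float = ES(successor) - EF(current) = 27 - 27 = 0

0


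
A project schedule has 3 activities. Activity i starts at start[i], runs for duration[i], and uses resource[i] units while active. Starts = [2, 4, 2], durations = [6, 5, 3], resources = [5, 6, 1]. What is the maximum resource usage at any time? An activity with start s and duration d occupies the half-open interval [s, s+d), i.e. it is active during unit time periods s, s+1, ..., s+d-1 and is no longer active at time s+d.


Each activity i is active on [start_i, start_i + duration_i).
Compute total resource usage per time slot:
  t=0: active resources = [], total = 0
  t=1: active resources = [], total = 0
  t=2: active resources = [5, 1], total = 6
  t=3: active resources = [5, 1], total = 6
  t=4: active resources = [5, 6, 1], total = 12
  t=5: active resources = [5, 6], total = 11
  t=6: active resources = [5, 6], total = 11
  t=7: active resources = [5, 6], total = 11
  t=8: active resources = [6], total = 6
Peak resource demand = 12

12


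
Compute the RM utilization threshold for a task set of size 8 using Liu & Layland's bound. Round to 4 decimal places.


Compute 2^(1/8) = 1.0905077327
Subtract 1: 1.0905077327 - 1 = 0.0905077327
Multiply by n: 8 * 0.0905077327 = 0.7240618616
Round to 4 dp: 0.7241

0.7241


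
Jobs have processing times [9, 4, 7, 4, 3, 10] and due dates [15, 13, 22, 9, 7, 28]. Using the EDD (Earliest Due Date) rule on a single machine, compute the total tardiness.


Sort by due date (EDD order): [(3, 7), (4, 9), (4, 13), (9, 15), (7, 22), (10, 28)]
Compute completion times and tardiness:
  Job 1: p=3, d=7, C=3, tardiness=max(0,3-7)=0
  Job 2: p=4, d=9, C=7, tardiness=max(0,7-9)=0
  Job 3: p=4, d=13, C=11, tardiness=max(0,11-13)=0
  Job 4: p=9, d=15, C=20, tardiness=max(0,20-15)=5
  Job 5: p=7, d=22, C=27, tardiness=max(0,27-22)=5
  Job 6: p=10, d=28, C=37, tardiness=max(0,37-28)=9
Total tardiness = 19

19


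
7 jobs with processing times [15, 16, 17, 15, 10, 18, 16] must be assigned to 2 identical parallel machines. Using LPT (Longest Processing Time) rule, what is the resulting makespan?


Sort jobs in decreasing order (LPT): [18, 17, 16, 16, 15, 15, 10]
Assign each job to the least loaded machine:
  Machine 1: jobs [18, 16, 15], load = 49
  Machine 2: jobs [17, 16, 15, 10], load = 58
Makespan = max load = 58

58


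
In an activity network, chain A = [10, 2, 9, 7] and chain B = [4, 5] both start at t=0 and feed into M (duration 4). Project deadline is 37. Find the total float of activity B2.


Forward pass: ES(B2) = sum of predecessors on chain B = 4
EF = ES + duration = 4 + 5 = 9
Backward pass: LF(M) = deadline = 37; LS(M) = 37 - 4 = 33
LF(B2) = LS(M) - sum(successors on chain B) = 33 - 0 = 33
LS = LF - duration = 33 - 5 = 28
Total float = LS - ES = 28 - 4 = 24

24


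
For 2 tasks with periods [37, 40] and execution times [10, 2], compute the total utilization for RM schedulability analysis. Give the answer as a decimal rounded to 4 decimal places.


Compute individual utilizations (exact fractions):
  Task 1: C/T = 10/37 (approx. 0.2703)
  Task 2: C/T = 2/40 = 1/20 (approx. 0.05)
Total utilization U = 10/37 + 1/20 = 237/740
Rounded to 4 decimal places: U = 0.3203
RM (Liu & Layland) bound for 2 tasks = 0.828427; compare with U = 237/740 (approx. 0.320270)
U <= bound, so schedulable by RM sufficient condition.

0.3203


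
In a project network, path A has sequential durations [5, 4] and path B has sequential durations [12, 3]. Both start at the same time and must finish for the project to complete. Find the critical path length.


Path A total = 5 + 4 = 9
Path B total = 12 + 3 = 15
Critical path = longest path = max(9, 15) = 15

15


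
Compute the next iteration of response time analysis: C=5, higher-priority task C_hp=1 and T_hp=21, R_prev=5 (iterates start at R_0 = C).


R_next = C + ceil(R_prev / T_hp) * C_hp
ceil(5 / 21) = ceil(0.2381) = 1
Interference = 1 * 1 = 1
R_next = 5 + 1 = 6

6


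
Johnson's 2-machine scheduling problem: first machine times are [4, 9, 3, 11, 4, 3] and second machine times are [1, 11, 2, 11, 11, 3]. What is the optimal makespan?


Apply Johnson's rule:
  Group 1 (a <= b): [(6, 3, 3), (5, 4, 11), (2, 9, 11), (4, 11, 11)]
  Group 2 (a > b): [(3, 3, 2), (1, 4, 1)]
Optimal job order: [6, 5, 2, 4, 3, 1]
Schedule:
  Job 6: M1 done at 3, M2 done at 6
  Job 5: M1 done at 7, M2 done at 18
  Job 2: M1 done at 16, M2 done at 29
  Job 4: M1 done at 27, M2 done at 40
  Job 3: M1 done at 30, M2 done at 42
  Job 1: M1 done at 34, M2 done at 43
Makespan = 43

43


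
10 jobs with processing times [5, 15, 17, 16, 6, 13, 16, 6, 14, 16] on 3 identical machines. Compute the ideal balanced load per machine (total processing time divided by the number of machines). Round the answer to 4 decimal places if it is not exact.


Total processing time = 5 + 15 + 17 + 16 + 6 + 13 + 16 + 6 + 14 + 16 = 124
Number of machines = 3
Ideal balanced load = 124 / 3 = 41.3333

41.3333


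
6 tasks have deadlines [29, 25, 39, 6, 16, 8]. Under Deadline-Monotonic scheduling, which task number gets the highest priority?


Sort tasks by relative deadline (ascending):
  Task 4: deadline = 6
  Task 6: deadline = 8
  Task 5: deadline = 16
  Task 2: deadline = 25
  Task 1: deadline = 29
  Task 3: deadline = 39
Priority order (highest first): [4, 6, 5, 2, 1, 3]
Highest priority task = 4

4


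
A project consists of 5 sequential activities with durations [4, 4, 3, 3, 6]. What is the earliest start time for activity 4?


Activity 4 starts after activities 1 through 3 complete.
Predecessor durations: [4, 4, 3]
ES = 4 + 4 + 3 = 11

11


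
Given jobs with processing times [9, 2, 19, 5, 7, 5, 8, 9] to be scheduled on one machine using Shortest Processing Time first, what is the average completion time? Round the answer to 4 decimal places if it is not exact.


Sort jobs by processing time (SPT order): [2, 5, 5, 7, 8, 9, 9, 19]
Compute completion times sequentially:
  Job 1: processing = 2, completes at 2
  Job 2: processing = 5, completes at 7
  Job 3: processing = 5, completes at 12
  Job 4: processing = 7, completes at 19
  Job 5: processing = 8, completes at 27
  Job 6: processing = 9, completes at 36
  Job 7: processing = 9, completes at 45
  Job 8: processing = 19, completes at 64
Sum of completion times = 212
Average completion time = 212/8 = 26.5

26.5


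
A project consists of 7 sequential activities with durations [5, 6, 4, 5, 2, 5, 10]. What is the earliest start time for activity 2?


Activity 2 starts after activities 1 through 1 complete.
Predecessor durations: [5]
ES = 5 = 5

5


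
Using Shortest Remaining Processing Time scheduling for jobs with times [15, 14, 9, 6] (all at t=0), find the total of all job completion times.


Since all jobs arrive at t=0, SRPT equals SPT ordering.
SPT order: [6, 9, 14, 15]
Completion times:
  Job 1: p=6, C=6
  Job 2: p=9, C=15
  Job 3: p=14, C=29
  Job 4: p=15, C=44
Total completion time = 6 + 15 + 29 + 44 = 94

94


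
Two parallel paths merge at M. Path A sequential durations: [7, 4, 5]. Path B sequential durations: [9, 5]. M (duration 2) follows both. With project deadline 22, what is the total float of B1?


Forward pass: ES(B1) = sum of predecessors on chain B = 0
EF = ES + duration = 0 + 9 = 9
Backward pass: LF(M) = deadline = 22; LS(M) = 22 - 2 = 20
LF(B1) = LS(M) - sum(successors on chain B) = 20 - 5 = 15
LS = LF - duration = 15 - 9 = 6
Total float = LS - ES = 6 - 0 = 6

6


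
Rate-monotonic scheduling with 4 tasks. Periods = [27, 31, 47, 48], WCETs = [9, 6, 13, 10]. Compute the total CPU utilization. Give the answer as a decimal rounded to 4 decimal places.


Compute individual utilizations (exact fractions):
  Task 1: C/T = 9/27 = 1/3 (approx. 0.3333)
  Task 2: C/T = 6/31 (approx. 0.1935)
  Task 3: C/T = 13/47 (approx. 0.2766)
  Task 4: C/T = 10/48 = 5/24 (approx. 0.2083)
Total utilization U = 1/3 + 6/31 + 13/47 + 5/24 = 35381/34968
Rounded to 4 decimal places: U = 1.0118
RM (Liu & Layland) bound for 4 tasks = 0.756828; compare with U = 35381/34968 (approx. 1.011811)
U > 1, so the task set is not schedulable (processor overloaded).

1.0118


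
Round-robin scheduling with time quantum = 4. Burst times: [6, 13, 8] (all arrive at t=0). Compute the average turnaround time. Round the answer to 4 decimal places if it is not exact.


Time quantum = 4
Execution trace:
  J1 runs 4 units, time = 4
  J2 runs 4 units, time = 8
  J3 runs 4 units, time = 12
  J1 runs 2 units, time = 14
  J2 runs 4 units, time = 18
  J3 runs 4 units, time = 22
  J2 runs 4 units, time = 26
  J2 runs 1 units, time = 27
Finish times: [14, 27, 22]
Average turnaround = 63/3 = 21.0

21.0


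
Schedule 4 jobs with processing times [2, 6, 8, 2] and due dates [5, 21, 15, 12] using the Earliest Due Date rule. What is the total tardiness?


Sort by due date (EDD order): [(2, 5), (2, 12), (8, 15), (6, 21)]
Compute completion times and tardiness:
  Job 1: p=2, d=5, C=2, tardiness=max(0,2-5)=0
  Job 2: p=2, d=12, C=4, tardiness=max(0,4-12)=0
  Job 3: p=8, d=15, C=12, tardiness=max(0,12-15)=0
  Job 4: p=6, d=21, C=18, tardiness=max(0,18-21)=0
Total tardiness = 0

0


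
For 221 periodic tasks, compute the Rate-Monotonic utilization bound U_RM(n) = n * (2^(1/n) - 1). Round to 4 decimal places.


Compute 2^(1/221) = 1.0031413363
Subtract 1: 1.0031413363 - 1 = 0.0031413363
Multiply by n: 221 * 0.0031413363 = 0.6942353223
Round to 4 dp: 0.6942

0.6942


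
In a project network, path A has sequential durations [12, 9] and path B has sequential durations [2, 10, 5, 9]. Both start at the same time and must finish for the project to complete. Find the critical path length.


Path A total = 12 + 9 = 21
Path B total = 2 + 10 + 5 + 9 = 26
Critical path = longest path = max(21, 26) = 26

26


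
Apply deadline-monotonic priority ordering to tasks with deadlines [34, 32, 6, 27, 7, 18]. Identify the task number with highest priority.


Sort tasks by relative deadline (ascending):
  Task 3: deadline = 6
  Task 5: deadline = 7
  Task 6: deadline = 18
  Task 4: deadline = 27
  Task 2: deadline = 32
  Task 1: deadline = 34
Priority order (highest first): [3, 5, 6, 4, 2, 1]
Highest priority task = 3

3


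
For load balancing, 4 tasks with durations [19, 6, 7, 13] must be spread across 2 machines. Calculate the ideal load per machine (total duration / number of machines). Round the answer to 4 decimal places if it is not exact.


Total processing time = 19 + 6 + 7 + 13 = 45
Number of machines = 2
Ideal balanced load = 45 / 2 = 22.5

22.5


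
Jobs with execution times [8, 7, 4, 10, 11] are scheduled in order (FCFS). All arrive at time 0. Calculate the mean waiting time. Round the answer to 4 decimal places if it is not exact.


FCFS order (as given): [8, 7, 4, 10, 11]
Waiting times:
  Job 1: wait = 0
  Job 2: wait = 8
  Job 3: wait = 15
  Job 4: wait = 19
  Job 5: wait = 29
Sum of waiting times = 71
Average waiting time = 71/5 = 14.2

14.2


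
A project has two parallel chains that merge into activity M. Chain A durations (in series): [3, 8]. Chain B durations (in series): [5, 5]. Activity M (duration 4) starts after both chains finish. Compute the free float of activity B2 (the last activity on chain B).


ES(B2) = sum of predecessors on chain B = 5
EF(B2) = ES + duration = 5 + 5 = 10
Successor of B2 is M. ES(M) = max(sum(A), sum(B)) = max(11, 10) = 11
Free float = ES(successor) - EF(current) = 11 - 10 = 1

1


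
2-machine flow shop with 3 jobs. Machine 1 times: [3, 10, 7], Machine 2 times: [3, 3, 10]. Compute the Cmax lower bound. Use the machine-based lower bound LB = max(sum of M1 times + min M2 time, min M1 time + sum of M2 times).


LB1 = sum(M1 times) + min(M2 times) = 20 + 3 = 23
LB2 = min(M1 times) + sum(M2 times) = 3 + 16 = 19
Lower bound = max(LB1, LB2) = max(23, 19) = 23

23


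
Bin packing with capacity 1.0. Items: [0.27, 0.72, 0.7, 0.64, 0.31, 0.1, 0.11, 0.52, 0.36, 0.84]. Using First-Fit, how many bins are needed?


Place items sequentially using First-Fit:
  Item 0.27 -> new Bin 1
  Item 0.72 -> Bin 1 (now 0.99)
  Item 0.7 -> new Bin 2
  Item 0.64 -> new Bin 3
  Item 0.31 -> Bin 3 (now 0.95)
  Item 0.1 -> Bin 2 (now 0.8)
  Item 0.11 -> Bin 2 (now 0.91)
  Item 0.52 -> new Bin 4
  Item 0.36 -> Bin 4 (now 0.88)
  Item 0.84 -> new Bin 5
Total bins used = 5

5


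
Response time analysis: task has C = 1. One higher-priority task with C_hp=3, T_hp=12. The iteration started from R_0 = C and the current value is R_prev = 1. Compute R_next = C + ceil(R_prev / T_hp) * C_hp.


R_next = C + ceil(R_prev / T_hp) * C_hp
ceil(1 / 12) = ceil(0.0833) = 1
Interference = 1 * 3 = 3
R_next = 1 + 3 = 4

4


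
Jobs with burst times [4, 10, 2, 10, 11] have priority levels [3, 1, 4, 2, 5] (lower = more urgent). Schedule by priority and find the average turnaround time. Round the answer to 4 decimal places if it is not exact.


Sort by priority (ascending = highest first):
Order: [(1, 10), (2, 10), (3, 4), (4, 2), (5, 11)]
Completion times:
  Priority 1, burst=10, C=10
  Priority 2, burst=10, C=20
  Priority 3, burst=4, C=24
  Priority 4, burst=2, C=26
  Priority 5, burst=11, C=37
Average turnaround = 117/5 = 23.4

23.4


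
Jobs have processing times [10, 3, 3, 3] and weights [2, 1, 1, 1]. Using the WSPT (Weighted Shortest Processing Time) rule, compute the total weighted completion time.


Compute p/w ratios and sort ascending (WSPT): [(3, 1), (3, 1), (3, 1), (10, 2)]
Compute weighted completion times:
  Job (p=3,w=1): C=3, w*C=1*3=3
  Job (p=3,w=1): C=6, w*C=1*6=6
  Job (p=3,w=1): C=9, w*C=1*9=9
  Job (p=10,w=2): C=19, w*C=2*19=38
Total weighted completion time = 56

56


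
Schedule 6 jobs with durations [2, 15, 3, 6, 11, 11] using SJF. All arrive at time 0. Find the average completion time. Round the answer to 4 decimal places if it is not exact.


SJF order (ascending): [2, 3, 6, 11, 11, 15]
Completion times:
  Job 1: burst=2, C=2
  Job 2: burst=3, C=5
  Job 3: burst=6, C=11
  Job 4: burst=11, C=22
  Job 5: burst=11, C=33
  Job 6: burst=15, C=48
Average completion = 121/6 = 20.1667

20.1667


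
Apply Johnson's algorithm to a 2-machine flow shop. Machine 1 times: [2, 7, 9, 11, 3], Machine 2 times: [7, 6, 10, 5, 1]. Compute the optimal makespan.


Apply Johnson's rule:
  Group 1 (a <= b): [(1, 2, 7), (3, 9, 10)]
  Group 2 (a > b): [(2, 7, 6), (4, 11, 5), (5, 3, 1)]
Optimal job order: [1, 3, 2, 4, 5]
Schedule:
  Job 1: M1 done at 2, M2 done at 9
  Job 3: M1 done at 11, M2 done at 21
  Job 2: M1 done at 18, M2 done at 27
  Job 4: M1 done at 29, M2 done at 34
  Job 5: M1 done at 32, M2 done at 35
Makespan = 35

35


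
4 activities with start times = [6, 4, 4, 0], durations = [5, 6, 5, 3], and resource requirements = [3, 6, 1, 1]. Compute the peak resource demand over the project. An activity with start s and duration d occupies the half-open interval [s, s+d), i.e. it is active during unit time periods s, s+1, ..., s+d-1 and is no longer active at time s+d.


Each activity i is active on [start_i, start_i + duration_i).
Compute total resource usage per time slot:
  t=0: active resources = [1], total = 1
  t=1: active resources = [1], total = 1
  t=2: active resources = [1], total = 1
  t=3: active resources = [], total = 0
  t=4: active resources = [6, 1], total = 7
  t=5: active resources = [6, 1], total = 7
  t=6: active resources = [3, 6, 1], total = 10
  t=7: active resources = [3, 6, 1], total = 10
  t=8: active resources = [3, 6, 1], total = 10
  t=9: active resources = [3, 6], total = 9
  t=10: active resources = [3], total = 3
Peak resource demand = 10

10


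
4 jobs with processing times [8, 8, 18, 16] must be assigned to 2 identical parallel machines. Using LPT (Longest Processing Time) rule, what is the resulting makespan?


Sort jobs in decreasing order (LPT): [18, 16, 8, 8]
Assign each job to the least loaded machine:
  Machine 1: jobs [18, 8], load = 26
  Machine 2: jobs [16, 8], load = 24
Makespan = max load = 26

26


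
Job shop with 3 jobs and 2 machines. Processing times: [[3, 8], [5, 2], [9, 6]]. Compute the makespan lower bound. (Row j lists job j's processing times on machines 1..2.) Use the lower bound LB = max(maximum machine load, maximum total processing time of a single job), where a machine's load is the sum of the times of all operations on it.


Machine loads:
  Machine 1: 3 + 5 + 9 = 17
  Machine 2: 8 + 2 + 6 = 16
Max machine load = 17
Job totals:
  Job 1: 11
  Job 2: 7
  Job 3: 15
Max job total = 15
Lower bound = max(17, 15) = 17

17


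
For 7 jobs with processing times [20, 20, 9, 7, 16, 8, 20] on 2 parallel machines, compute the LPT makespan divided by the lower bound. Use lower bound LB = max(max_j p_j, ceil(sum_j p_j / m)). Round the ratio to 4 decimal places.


LPT order: [20, 20, 20, 16, 9, 8, 7]
Machine loads after assignment: [48, 52]
LPT makespan = 52
Lower bound = max(max_job, ceil(total/2)) = max(20, 50) = 50
Ratio = 52 / 50 = 1.04

1.04


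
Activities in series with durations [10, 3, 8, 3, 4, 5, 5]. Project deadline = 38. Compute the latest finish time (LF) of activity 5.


LF(activity 5) = deadline - sum of successor durations
Successors: activities 6 through 7 with durations [5, 5]
Sum of successor durations = 10
LF = 38 - 10 = 28

28


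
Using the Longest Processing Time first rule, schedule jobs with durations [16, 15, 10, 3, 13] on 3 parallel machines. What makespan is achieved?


Sort jobs in decreasing order (LPT): [16, 15, 13, 10, 3]
Assign each job to the least loaded machine:
  Machine 1: jobs [16], load = 16
  Machine 2: jobs [15, 3], load = 18
  Machine 3: jobs [13, 10], load = 23
Makespan = max load = 23

23


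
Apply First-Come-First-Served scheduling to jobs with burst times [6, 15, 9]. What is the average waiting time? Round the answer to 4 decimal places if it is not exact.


FCFS order (as given): [6, 15, 9]
Waiting times:
  Job 1: wait = 0
  Job 2: wait = 6
  Job 3: wait = 21
Sum of waiting times = 27
Average waiting time = 27/3 = 9.0

9.0


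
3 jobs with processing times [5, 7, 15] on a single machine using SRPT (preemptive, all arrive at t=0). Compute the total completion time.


Since all jobs arrive at t=0, SRPT equals SPT ordering.
SPT order: [5, 7, 15]
Completion times:
  Job 1: p=5, C=5
  Job 2: p=7, C=12
  Job 3: p=15, C=27
Total completion time = 5 + 12 + 27 = 44

44


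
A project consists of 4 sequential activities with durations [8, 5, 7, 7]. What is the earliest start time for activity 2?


Activity 2 starts after activities 1 through 1 complete.
Predecessor durations: [8]
ES = 8 = 8

8


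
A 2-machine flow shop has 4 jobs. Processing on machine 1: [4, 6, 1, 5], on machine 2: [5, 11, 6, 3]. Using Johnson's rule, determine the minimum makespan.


Apply Johnson's rule:
  Group 1 (a <= b): [(3, 1, 6), (1, 4, 5), (2, 6, 11)]
  Group 2 (a > b): [(4, 5, 3)]
Optimal job order: [3, 1, 2, 4]
Schedule:
  Job 3: M1 done at 1, M2 done at 7
  Job 1: M1 done at 5, M2 done at 12
  Job 2: M1 done at 11, M2 done at 23
  Job 4: M1 done at 16, M2 done at 26
Makespan = 26

26


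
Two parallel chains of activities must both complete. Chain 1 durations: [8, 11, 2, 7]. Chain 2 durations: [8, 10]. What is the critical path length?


Path A total = 8 + 11 + 2 + 7 = 28
Path B total = 8 + 10 = 18
Critical path = longest path = max(28, 18) = 28

28
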